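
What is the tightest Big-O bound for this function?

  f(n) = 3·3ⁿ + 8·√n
O(3ⁿ)

The dominant term in 3·3ⁿ + 8·√n is 3·3ⁿ, which is Θ(3ⁿ).
Lower-order terms (8·√n) are asymptotically negligible.
Constants are absorbed, so the tightest bound is O(3ⁿ).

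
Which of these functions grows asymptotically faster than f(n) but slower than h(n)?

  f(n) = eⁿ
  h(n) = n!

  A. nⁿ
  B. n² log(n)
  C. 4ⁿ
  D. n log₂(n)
C

We need g(n) with eⁿ = o(g(n)) and g(n) = o(n!), i.e. O(eⁿ) ≺ g ≺ O(n!).
Check each option:
  A. nⁿ — O(nⁿ) does not grow strictly slower than h(n)
  B. n² log(n) — O(n² log n) does not grow strictly faster than f(n)
  C. 4ⁿ — O(4ⁿ) is strictly between O(eⁿ) and O(n!) ✓
  D. n log₂(n) — O(n log n) does not grow strictly faster than f(n)

Only option C (4ⁿ) lies strictly between.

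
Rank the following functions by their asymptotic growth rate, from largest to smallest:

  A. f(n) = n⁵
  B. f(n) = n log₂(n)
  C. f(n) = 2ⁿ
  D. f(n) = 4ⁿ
D > C > A > B

Comparing growth rates:
D = 4ⁿ is O(4ⁿ)
C = 2ⁿ is O(2ⁿ)
A = n⁵ is O(n⁵)
B = n log₂(n) is O(n log n)

Therefore, the order from fastest to slowest is: D > C > A > B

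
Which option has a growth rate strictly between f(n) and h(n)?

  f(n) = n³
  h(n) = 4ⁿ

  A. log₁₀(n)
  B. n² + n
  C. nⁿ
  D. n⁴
D

We need g(n) with n³ = o(g(n)) and g(n) = o(4ⁿ), i.e. O(n³) ≺ g ≺ O(4ⁿ).
Check each option:
  A. log₁₀(n) — O(log n) does not grow strictly faster than f(n)
  B. n² + n — O(n²) does not grow strictly faster than f(n)
  C. nⁿ — O(nⁿ) does not grow strictly slower than h(n)
  D. n⁴ — O(n⁴) is strictly between O(n³) and O(4ⁿ) ✓

Only option D (n⁴) lies strictly between.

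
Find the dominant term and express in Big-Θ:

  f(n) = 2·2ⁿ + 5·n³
Θ(2ⁿ)

Order the terms by growth rate: 5·n³ ≺ 2·2ⁿ.
The fastest-growing term 2·2ⁿ dominates as n → ∞; dropping its constant factor gives Θ(2ⁿ).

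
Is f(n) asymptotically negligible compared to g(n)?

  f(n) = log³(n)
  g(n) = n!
True

f(n) = log³(n) is O(log³ n), and g(n) = n! is O(n!).
Since O(log³ n) grows strictly slower than O(n!), f(n) = o(g(n)) is true.
This means lim(n→∞) f(n)/g(n) = 0.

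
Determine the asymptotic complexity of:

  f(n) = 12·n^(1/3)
O(n^(1/3))

The dominant term in 12·n^(1/3) is 12·n^(1/3), which is Θ(n^(1/3)).
Constants are absorbed, so the tightest bound is O(n^(1/3)).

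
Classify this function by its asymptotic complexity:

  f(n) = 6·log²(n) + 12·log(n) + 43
O(log² n)

The dominant term in 6·log²(n) + 12·log(n) + 43 is 6·log²(n), which is Θ(log² n).
Lower-order terms (12·log(n), 43) are asymptotically negligible.
Constants are absorbed, so the tightest bound is O(log² n).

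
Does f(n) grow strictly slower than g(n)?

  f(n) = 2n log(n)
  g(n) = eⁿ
True

f(n) = 2n log(n) is O(n log n), and g(n) = eⁿ is O(eⁿ).
Since O(n log n) grows strictly slower than O(eⁿ), f(n) = o(g(n)) is true.
This means lim(n→∞) f(n)/g(n) = 0.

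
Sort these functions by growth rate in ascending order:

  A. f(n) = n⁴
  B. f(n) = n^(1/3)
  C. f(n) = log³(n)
C < B < A

Comparing growth rates:
C = log³(n) is O(log³ n)
B = n^(1/3) is O(n^(1/3))
A = n⁴ is O(n⁴)

Therefore, the order from slowest to fastest is: C < B < A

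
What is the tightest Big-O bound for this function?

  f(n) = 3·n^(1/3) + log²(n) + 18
O(n^(1/3))

The dominant term in 3·n^(1/3) + log²(n) + 18 is 3·n^(1/3), which is Θ(n^(1/3)).
Lower-order terms (log²(n), 18) are asymptotically negligible.
Constants are absorbed, so the tightest bound is O(n^(1/3)).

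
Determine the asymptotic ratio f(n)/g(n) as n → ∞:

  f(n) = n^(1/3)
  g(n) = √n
0

Since n^(1/3) (O(n^(1/3))) grows slower than √n (O(√n)),
the ratio f(n)/g(n) → 0 as n → ∞.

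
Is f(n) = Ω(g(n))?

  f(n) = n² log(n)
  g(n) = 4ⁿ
False

f(n) = n² log(n) is O(n² log n), and g(n) = 4ⁿ is O(4ⁿ).
Since O(n² log n) grows slower than O(4ⁿ), f(n) = Ω(g(n)) is false.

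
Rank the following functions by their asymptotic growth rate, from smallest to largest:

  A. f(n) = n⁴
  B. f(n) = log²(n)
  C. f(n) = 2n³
B < C < A

Comparing growth rates:
B = log²(n) is O(log² n)
C = 2n³ is O(n³)
A = n⁴ is O(n⁴)

Therefore, the order from slowest to fastest is: B < C < A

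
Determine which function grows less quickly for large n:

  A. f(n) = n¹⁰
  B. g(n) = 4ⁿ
A

f(n) = n¹⁰ is O(n¹⁰), while g(n) = 4ⁿ is O(4ⁿ).
Since O(n¹⁰) grows slower than O(4ⁿ), f(n) is dominated.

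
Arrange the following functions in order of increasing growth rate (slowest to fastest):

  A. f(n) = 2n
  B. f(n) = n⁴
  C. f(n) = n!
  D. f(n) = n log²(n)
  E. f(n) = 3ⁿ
A < D < B < E < C

Comparing growth rates:
A = 2n is O(n)
D = n log²(n) is O(n log² n)
B = n⁴ is O(n⁴)
E = 3ⁿ is O(3ⁿ)
C = n! is O(n!)

Therefore, the order from slowest to fastest is: A < D < B < E < C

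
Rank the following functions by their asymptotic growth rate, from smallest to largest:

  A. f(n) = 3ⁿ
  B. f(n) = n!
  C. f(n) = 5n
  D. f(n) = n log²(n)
C < D < A < B

Comparing growth rates:
C = 5n is O(n)
D = n log²(n) is O(n log² n)
A = 3ⁿ is O(3ⁿ)
B = n! is O(n!)

Therefore, the order from slowest to fastest is: C < D < A < B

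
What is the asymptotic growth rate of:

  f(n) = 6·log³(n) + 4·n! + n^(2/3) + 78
Θ(n!)

Order the terms by growth rate: 78 ≺ 6·log³(n) ≺ n^(2/3) ≺ 4·n!.
The fastest-growing term 4·n! dominates as n → ∞; dropping its constant factor gives Θ(n!).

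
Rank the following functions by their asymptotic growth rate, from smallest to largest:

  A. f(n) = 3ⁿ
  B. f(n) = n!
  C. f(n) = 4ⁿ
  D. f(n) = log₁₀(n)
D < A < C < B

Comparing growth rates:
D = log₁₀(n) is O(log n)
A = 3ⁿ is O(3ⁿ)
C = 4ⁿ is O(4ⁿ)
B = n! is O(n!)

Therefore, the order from slowest to fastest is: D < A < C < B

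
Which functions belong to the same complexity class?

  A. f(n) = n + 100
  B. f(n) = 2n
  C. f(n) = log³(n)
A and B

Examining each function:
  A. n + 100 is O(n)
  B. 2n is O(n)
  C. log³(n) is O(log³ n)

Functions A and B both have the same complexity class.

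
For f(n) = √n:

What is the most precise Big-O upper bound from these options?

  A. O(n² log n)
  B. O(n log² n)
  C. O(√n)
C

f(n) = √n is O(√n).
All listed options are valid Big-O bounds (upper bounds),
but O(√n) is the tightest (smallest valid bound).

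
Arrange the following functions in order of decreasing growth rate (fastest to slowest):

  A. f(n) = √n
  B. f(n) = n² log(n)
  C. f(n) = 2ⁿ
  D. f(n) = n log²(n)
C > B > D > A

Comparing growth rates:
C = 2ⁿ is O(2ⁿ)
B = n² log(n) is O(n² log n)
D = n log²(n) is O(n log² n)
A = √n is O(√n)

Therefore, the order from fastest to slowest is: C > B > D > A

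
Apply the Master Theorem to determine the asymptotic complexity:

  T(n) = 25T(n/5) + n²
Θ(n² log n)

Master Theorem: a = 25, b = 5, f(n) = n².
Compute the critical exponent d = log₅(25) = 2.
Compare f(n) = Θ(n²) against n^d:
  k = 2 = d, so f(n) = Θ(n^d) — Case 2.
  Work is balanced across levels: T(n) = Θ(n^d log n) = Θ(n² log n).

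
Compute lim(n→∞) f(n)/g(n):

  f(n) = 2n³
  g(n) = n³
2

Since 2n³ and n³ have the same growth rate (O(n³)),
the ratio converges to a constant: 2.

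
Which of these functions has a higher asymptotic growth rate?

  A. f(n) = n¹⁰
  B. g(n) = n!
B

f(n) = n¹⁰ is O(n¹⁰), while g(n) = n! is O(n!).
Since O(n!) grows faster than O(n¹⁰), g(n) dominates.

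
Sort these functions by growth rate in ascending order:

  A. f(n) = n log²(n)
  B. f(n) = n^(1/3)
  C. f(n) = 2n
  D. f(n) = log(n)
D < B < C < A

Comparing growth rates:
D = log(n) is O(log n)
B = n^(1/3) is O(n^(1/3))
C = 2n is O(n)
A = n log²(n) is O(n log² n)

Therefore, the order from slowest to fastest is: D < B < C < A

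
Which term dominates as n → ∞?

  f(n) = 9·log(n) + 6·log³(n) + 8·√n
8·√n

Looking at each term:
  - 9·log(n) is O(log n)
  - 6·log³(n) is O(log³ n)
  - 8·√n is O(√n)

The term 8·√n (O(√n)) grows fastest and dominates all others.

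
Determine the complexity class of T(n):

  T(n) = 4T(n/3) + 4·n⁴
Θ(n⁴)

Master Theorem: a = 4, b = 3, f(n) = 4·n⁴.
Compute the critical exponent d = log₃(4) = 1.262.
Compare f(n) = Θ(n⁴) against n^d:
  k = 4 > d = 1.262, so f(n) = Ω(n^(d+ε)) — Case 3.
  Regularity: a·(n/b)^4/n^4 = a/b^4 = 4/81 < 1 ✓.
  The top-level work dominates: T(n) = Θ(f(n)) = Θ(n⁴).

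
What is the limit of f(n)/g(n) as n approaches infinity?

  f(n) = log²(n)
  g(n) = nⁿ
0

Since log²(n) (O(log² n)) grows slower than nⁿ (O(nⁿ)),
the ratio f(n)/g(n) → 0 as n → ∞.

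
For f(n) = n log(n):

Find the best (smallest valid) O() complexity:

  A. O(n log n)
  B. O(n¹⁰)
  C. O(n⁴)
A

f(n) = n log(n) is O(n log n).
All listed options are valid Big-O bounds (upper bounds),
but O(n log n) is the tightest (smallest valid bound).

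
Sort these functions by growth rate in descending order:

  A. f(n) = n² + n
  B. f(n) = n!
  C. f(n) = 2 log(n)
B > A > C

Comparing growth rates:
B = n! is O(n!)
A = n² + n is O(n²)
C = 2 log(n) is O(log n)

Therefore, the order from fastest to slowest is: B > A > C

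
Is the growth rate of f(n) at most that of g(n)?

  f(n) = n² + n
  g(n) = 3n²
True

f(n) = n² + n and g(n) = 3n² are both O(n²).
Big-O permits equal growth rates (f ≤ c·g for some c), so f(n) = O(g(n)) is true.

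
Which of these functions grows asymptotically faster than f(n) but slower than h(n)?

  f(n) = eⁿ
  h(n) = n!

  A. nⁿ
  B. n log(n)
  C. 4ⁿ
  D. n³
C

We need g(n) with eⁿ = o(g(n)) and g(n) = o(n!), i.e. O(eⁿ) ≺ g ≺ O(n!).
Check each option:
  A. nⁿ — O(nⁿ) does not grow strictly slower than h(n)
  B. n log(n) — O(n log n) does not grow strictly faster than f(n)
  C. 4ⁿ — O(4ⁿ) is strictly between O(eⁿ) and O(n!) ✓
  D. n³ — O(n³) does not grow strictly faster than f(n)

Only option C (4ⁿ) lies strictly between.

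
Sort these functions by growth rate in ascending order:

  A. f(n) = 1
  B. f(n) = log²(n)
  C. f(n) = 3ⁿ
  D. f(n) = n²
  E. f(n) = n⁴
A < B < D < E < C

Comparing growth rates:
A = 1 is O(1)
B = log²(n) is O(log² n)
D = n² is O(n²)
E = n⁴ is O(n⁴)
C = 3ⁿ is O(3ⁿ)

Therefore, the order from slowest to fastest is: A < B < D < E < C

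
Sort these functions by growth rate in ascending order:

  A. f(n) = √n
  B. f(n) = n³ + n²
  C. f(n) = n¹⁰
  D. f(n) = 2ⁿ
A < B < C < D

Comparing growth rates:
A = √n is O(√n)
B = n³ + n² is O(n³)
C = n¹⁰ is O(n¹⁰)
D = 2ⁿ is O(2ⁿ)

Therefore, the order from slowest to fastest is: A < B < C < D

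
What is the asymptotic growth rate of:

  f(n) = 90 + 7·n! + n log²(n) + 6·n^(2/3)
Θ(n!)

Order the terms by growth rate: 90 ≺ 6·n^(2/3) ≺ n log²(n) ≺ 7·n!.
The fastest-growing term 7·n! dominates as n → ∞; dropping its constant factor gives Θ(n!).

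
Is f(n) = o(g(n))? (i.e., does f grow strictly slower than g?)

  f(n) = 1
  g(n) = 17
False

f(n) = 1 is O(1), and g(n) = 17 is O(1).
Since they have the same growth rate, f(n) = o(g(n)) is false.
(f = o(g) requires f to grow strictly slower, not equal.)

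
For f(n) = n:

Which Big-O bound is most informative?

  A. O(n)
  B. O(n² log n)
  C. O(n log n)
A

f(n) = n is O(n).
All listed options are valid Big-O bounds (upper bounds),
but O(n) is the tightest (smallest valid bound).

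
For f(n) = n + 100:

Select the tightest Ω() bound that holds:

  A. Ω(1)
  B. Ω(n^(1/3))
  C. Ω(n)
C

f(n) = n + 100 is Ω(n).
All listed options are valid Big-Ω bounds (lower bounds),
but Ω(n) is the tightest (largest valid bound).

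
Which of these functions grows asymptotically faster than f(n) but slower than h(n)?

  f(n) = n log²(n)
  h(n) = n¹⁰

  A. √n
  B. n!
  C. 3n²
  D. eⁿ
C

We need g(n) with n log²(n) = o(g(n)) and g(n) = o(n¹⁰), i.e. O(n log² n) ≺ g ≺ O(n¹⁰).
Check each option:
  A. √n — O(√n) does not grow strictly faster than f(n)
  B. n! — O(n!) does not grow strictly slower than h(n)
  C. 3n² — O(n²) is strictly between O(n log² n) and O(n¹⁰) ✓
  D. eⁿ — O(eⁿ) does not grow strictly slower than h(n)

Only option C (3n²) lies strictly between.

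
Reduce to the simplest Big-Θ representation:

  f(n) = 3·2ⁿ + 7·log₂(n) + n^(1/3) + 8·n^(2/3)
Θ(2ⁿ)

Order the terms by growth rate: 7·log₂(n) ≺ n^(1/3) ≺ 8·n^(2/3) ≺ 3·2ⁿ.
The fastest-growing term 3·2ⁿ dominates as n → ∞; dropping its constant factor gives Θ(2ⁿ).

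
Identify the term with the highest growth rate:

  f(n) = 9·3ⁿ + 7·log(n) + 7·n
9·3ⁿ

Looking at each term:
  - 9·3ⁿ is O(3ⁿ)
  - 7·log(n) is O(log n)
  - 7·n is O(n)

The term 9·3ⁿ (O(3ⁿ)) grows fastest and dominates all others.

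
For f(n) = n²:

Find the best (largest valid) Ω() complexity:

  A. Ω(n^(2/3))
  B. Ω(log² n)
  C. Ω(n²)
C

f(n) = n² is Ω(n²).
All listed options are valid Big-Ω bounds (lower bounds),
but Ω(n²) is the tightest (largest valid bound).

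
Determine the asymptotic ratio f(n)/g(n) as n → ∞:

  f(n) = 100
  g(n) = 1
100

Since 100 and 1 have the same growth rate (O(1)),
the ratio converges to a constant: 100.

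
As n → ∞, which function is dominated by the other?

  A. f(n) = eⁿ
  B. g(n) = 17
B

f(n) = eⁿ is O(eⁿ), while g(n) = 17 is O(1).
Since O(1) grows slower than O(eⁿ), g(n) is dominated.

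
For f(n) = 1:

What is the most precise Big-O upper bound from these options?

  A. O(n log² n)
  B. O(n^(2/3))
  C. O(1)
C

f(n) = 1 is O(1).
All listed options are valid Big-O bounds (upper bounds),
but O(1) is the tightest (smallest valid bound).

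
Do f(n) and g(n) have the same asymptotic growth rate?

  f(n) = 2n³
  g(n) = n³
True

f(n) = 2n³ and g(n) = n³ are both O(n³).
Since they have the same asymptotic growth rate, f(n) = Θ(g(n)) is true.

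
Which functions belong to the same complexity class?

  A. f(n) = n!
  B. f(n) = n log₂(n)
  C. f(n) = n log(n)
B and C

Examining each function:
  A. n! is O(n!)
  B. n log₂(n) is O(n log n)
  C. n log(n) is O(n log n)

Functions B and C both have the same complexity class.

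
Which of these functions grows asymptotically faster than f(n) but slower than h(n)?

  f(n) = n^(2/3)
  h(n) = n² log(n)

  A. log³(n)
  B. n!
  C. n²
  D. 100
C

We need g(n) with n^(2/3) = o(g(n)) and g(n) = o(n² log(n)), i.e. O(n^(2/3)) ≺ g ≺ O(n² log n).
Check each option:
  A. log³(n) — O(log³ n) does not grow strictly faster than f(n)
  B. n! — O(n!) does not grow strictly slower than h(n)
  C. n² — O(n²) is strictly between O(n^(2/3)) and O(n² log n) ✓
  D. 100 — O(1) does not grow strictly faster than f(n)

Only option C (n²) lies strictly between.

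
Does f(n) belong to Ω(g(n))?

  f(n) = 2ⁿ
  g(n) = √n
True

f(n) = 2ⁿ is O(2ⁿ), and g(n) = √n is O(√n).
Since O(2ⁿ) grows at least as fast as O(√n), f(n) = Ω(g(n)) is true.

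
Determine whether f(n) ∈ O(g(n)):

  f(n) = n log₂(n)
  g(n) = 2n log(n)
True

f(n) = n log₂(n) and g(n) = 2n log(n) are both O(n log n).
Big-O permits equal growth rates (f ≤ c·g for some c), so f(n) = O(g(n)) is true.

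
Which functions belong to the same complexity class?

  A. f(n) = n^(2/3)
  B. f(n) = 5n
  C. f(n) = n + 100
B and C

Examining each function:
  A. n^(2/3) is O(n^(2/3))
  B. 5n is O(n)
  C. n + 100 is O(n)

Functions B and C both have the same complexity class.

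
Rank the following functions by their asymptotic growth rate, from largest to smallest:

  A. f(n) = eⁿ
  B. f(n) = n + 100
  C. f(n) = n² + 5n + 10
A > C > B

Comparing growth rates:
A = eⁿ is O(eⁿ)
C = n² + 5n + 10 is O(n²)
B = n + 100 is O(n)

Therefore, the order from fastest to slowest is: A > C > B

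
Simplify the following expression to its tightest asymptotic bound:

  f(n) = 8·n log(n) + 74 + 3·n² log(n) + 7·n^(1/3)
Θ(n² log n)

Order the terms by growth rate: 74 ≺ 7·n^(1/3) ≺ 8·n log(n) ≺ 3·n² log(n).
The fastest-growing term 3·n² log(n) dominates as n → ∞; dropping its constant factor gives Θ(n² log n).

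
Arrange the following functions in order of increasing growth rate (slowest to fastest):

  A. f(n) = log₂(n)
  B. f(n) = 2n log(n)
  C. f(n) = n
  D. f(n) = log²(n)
A < D < C < B

Comparing growth rates:
A = log₂(n) is O(log n)
D = log²(n) is O(log² n)
C = n is O(n)
B = 2n log(n) is O(n log n)

Therefore, the order from slowest to fastest is: A < D < C < B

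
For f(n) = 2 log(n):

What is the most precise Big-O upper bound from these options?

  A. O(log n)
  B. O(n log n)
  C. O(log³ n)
A

f(n) = 2 log(n) is O(log n).
All listed options are valid Big-O bounds (upper bounds),
but O(log n) is the tightest (smallest valid bound).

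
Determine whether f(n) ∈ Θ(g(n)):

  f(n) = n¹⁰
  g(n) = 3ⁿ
False

f(n) = n¹⁰ is O(n¹⁰), and g(n) = 3ⁿ is O(3ⁿ).
Since they have different growth rates, f(n) = Θ(g(n)) is false.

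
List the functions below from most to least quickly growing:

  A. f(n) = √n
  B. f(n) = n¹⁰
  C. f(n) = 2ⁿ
C > B > A

Comparing growth rates:
C = 2ⁿ is O(2ⁿ)
B = n¹⁰ is O(n¹⁰)
A = √n is O(√n)

Therefore, the order from fastest to slowest is: C > B > A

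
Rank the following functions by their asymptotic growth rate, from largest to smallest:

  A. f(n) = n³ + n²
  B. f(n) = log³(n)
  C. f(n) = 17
A > B > C

Comparing growth rates:
A = n³ + n² is O(n³)
B = log³(n) is O(log³ n)
C = 17 is O(1)

Therefore, the order from fastest to slowest is: A > B > C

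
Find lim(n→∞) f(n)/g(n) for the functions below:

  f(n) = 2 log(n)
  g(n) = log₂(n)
log(4)

Since 2 log(n) and log₂(n) have the same growth rate (O(log n)),
the ratio converges to a constant: log(4).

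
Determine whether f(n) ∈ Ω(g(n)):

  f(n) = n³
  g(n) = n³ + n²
True

f(n) = n³ and g(n) = n³ + n² are both O(n³).
Big-Ω permits equal growth rates (f ≥ c·g for some c > 0), so f(n) = Ω(g(n)) is true.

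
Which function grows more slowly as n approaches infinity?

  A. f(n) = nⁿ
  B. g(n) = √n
B

f(n) = nⁿ is O(nⁿ), while g(n) = √n is O(√n).
Since O(√n) grows slower than O(nⁿ), g(n) is dominated.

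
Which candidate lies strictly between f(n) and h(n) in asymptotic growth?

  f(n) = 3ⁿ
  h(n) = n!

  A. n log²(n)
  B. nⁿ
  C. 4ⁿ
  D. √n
C

We need g(n) with 3ⁿ = o(g(n)) and g(n) = o(n!), i.e. O(3ⁿ) ≺ g ≺ O(n!).
Check each option:
  A. n log²(n) — O(n log² n) does not grow strictly faster than f(n)
  B. nⁿ — O(nⁿ) does not grow strictly slower than h(n)
  C. 4ⁿ — O(4ⁿ) is strictly between O(3ⁿ) and O(n!) ✓
  D. √n — O(√n) does not grow strictly faster than f(n)

Only option C (4ⁿ) lies strictly between.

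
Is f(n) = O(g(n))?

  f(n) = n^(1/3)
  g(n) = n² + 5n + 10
True

f(n) = n^(1/3) is O(n^(1/3)), and g(n) = n² + 5n + 10 is O(n²).
Since O(n^(1/3)) ⊆ O(n²) (f grows no faster than g), f(n) = O(g(n)) is true.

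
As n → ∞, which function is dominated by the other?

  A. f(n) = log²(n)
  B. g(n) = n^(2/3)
A

f(n) = log²(n) is O(log² n), while g(n) = n^(2/3) is O(n^(2/3)).
Since O(log² n) grows slower than O(n^(2/3)), f(n) is dominated.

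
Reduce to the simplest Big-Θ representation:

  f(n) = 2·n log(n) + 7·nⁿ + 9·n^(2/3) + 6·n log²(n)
Θ(nⁿ)

Order the terms by growth rate: 9·n^(2/3) ≺ 2·n log(n) ≺ 6·n log²(n) ≺ 7·nⁿ.
The fastest-growing term 7·nⁿ dominates as n → ∞; dropping its constant factor gives Θ(nⁿ).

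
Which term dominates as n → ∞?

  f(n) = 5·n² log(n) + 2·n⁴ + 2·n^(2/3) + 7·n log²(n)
2·n⁴

Looking at each term:
  - 5·n² log(n) is O(n² log n)
  - 2·n⁴ is O(n⁴)
  - 2·n^(2/3) is O(n^(2/3))
  - 7·n log²(n) is O(n log² n)

The term 2·n⁴ (O(n⁴)) grows fastest and dominates all others.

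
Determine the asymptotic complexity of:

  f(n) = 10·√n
O(√n)

The dominant term in 10·√n is 10·√n, which is Θ(√n).
Constants are absorbed, so the tightest bound is O(√n).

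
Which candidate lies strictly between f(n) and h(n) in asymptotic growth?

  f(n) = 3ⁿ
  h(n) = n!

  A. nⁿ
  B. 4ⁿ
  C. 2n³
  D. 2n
B

We need g(n) with 3ⁿ = o(g(n)) and g(n) = o(n!), i.e. O(3ⁿ) ≺ g ≺ O(n!).
Check each option:
  A. nⁿ — O(nⁿ) does not grow strictly slower than h(n)
  B. 4ⁿ — O(4ⁿ) is strictly between O(3ⁿ) and O(n!) ✓
  C. 2n³ — O(n³) does not grow strictly faster than f(n)
  D. 2n — O(n) does not grow strictly faster than f(n)

Only option B (4ⁿ) lies strictly between.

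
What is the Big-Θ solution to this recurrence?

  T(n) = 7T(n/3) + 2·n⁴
Θ(n⁴)

Master Theorem: a = 7, b = 3, f(n) = 2·n⁴.
Compute the critical exponent d = log₃(7) = 1.771.
Compare f(n) = Θ(n⁴) against n^d:
  k = 4 > d = 1.771, so f(n) = Ω(n^(d+ε)) — Case 3.
  Regularity: a·(n/b)^4/n^4 = a/b^4 = 7/81 < 1 ✓.
  The top-level work dominates: T(n) = Θ(f(n)) = Θ(n⁴).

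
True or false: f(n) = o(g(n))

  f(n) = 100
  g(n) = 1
False

f(n) = 100 is O(1), and g(n) = 1 is O(1).
Since they have the same growth rate, f(n) = o(g(n)) is false.
(f = o(g) requires f to grow strictly slower, not equal.)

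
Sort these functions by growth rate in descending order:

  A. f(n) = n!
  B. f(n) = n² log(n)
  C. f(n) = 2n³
A > C > B

Comparing growth rates:
A = n! is O(n!)
C = 2n³ is O(n³)
B = n² log(n) is O(n² log n)

Therefore, the order from fastest to slowest is: A > C > B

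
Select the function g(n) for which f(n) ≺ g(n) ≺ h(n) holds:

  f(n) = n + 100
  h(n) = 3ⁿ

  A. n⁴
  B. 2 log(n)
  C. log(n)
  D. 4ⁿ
A

We need g(n) with n + 100 = o(g(n)) and g(n) = o(3ⁿ), i.e. O(n) ≺ g ≺ O(3ⁿ).
Check each option:
  A. n⁴ — O(n⁴) is strictly between O(n) and O(3ⁿ) ✓
  B. 2 log(n) — O(log n) does not grow strictly faster than f(n)
  C. log(n) — O(log n) does not grow strictly faster than f(n)
  D. 4ⁿ — O(4ⁿ) does not grow strictly slower than h(n)

Only option A (n⁴) lies strictly between.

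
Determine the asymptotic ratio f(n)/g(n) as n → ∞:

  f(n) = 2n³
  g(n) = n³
2

Since 2n³ and n³ have the same growth rate (O(n³)),
the ratio converges to a constant: 2.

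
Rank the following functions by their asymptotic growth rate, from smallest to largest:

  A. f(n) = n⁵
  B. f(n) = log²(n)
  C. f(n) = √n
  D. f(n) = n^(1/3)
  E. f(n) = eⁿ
B < D < C < A < E

Comparing growth rates:
B = log²(n) is O(log² n)
D = n^(1/3) is O(n^(1/3))
C = √n is O(√n)
A = n⁵ is O(n⁵)
E = eⁿ is O(eⁿ)

Therefore, the order from slowest to fastest is: B < D < C < A < E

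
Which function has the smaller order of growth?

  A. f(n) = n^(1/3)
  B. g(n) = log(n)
B

f(n) = n^(1/3) is O(n^(1/3)), while g(n) = log(n) is O(log n).
Since O(log n) grows slower than O(n^(1/3)), g(n) is dominated.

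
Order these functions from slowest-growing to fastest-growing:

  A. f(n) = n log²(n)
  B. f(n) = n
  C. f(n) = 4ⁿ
B < A < C

Comparing growth rates:
B = n is O(n)
A = n log²(n) is O(n log² n)
C = 4ⁿ is O(4ⁿ)

Therefore, the order from slowest to fastest is: B < A < C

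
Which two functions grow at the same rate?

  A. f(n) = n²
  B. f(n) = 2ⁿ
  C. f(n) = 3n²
A and C

Examining each function:
  A. n² is O(n²)
  B. 2ⁿ is O(2ⁿ)
  C. 3n² is O(n²)

Functions A and C both have the same complexity class.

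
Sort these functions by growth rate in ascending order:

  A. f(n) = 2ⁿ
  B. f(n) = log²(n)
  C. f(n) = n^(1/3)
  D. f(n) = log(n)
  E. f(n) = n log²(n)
D < B < C < E < A

Comparing growth rates:
D = log(n) is O(log n)
B = log²(n) is O(log² n)
C = n^(1/3) is O(n^(1/3))
E = n log²(n) is O(n log² n)
A = 2ⁿ is O(2ⁿ)

Therefore, the order from slowest to fastest is: D < B < C < E < A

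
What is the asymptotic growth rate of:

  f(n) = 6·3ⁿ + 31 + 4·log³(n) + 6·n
Θ(3ⁿ)

Order the terms by growth rate: 31 ≺ 4·log³(n) ≺ 6·n ≺ 6·3ⁿ.
The fastest-growing term 6·3ⁿ dominates as n → ∞; dropping its constant factor gives Θ(3ⁿ).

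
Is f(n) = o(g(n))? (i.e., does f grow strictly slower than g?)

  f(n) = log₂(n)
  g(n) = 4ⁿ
True

f(n) = log₂(n) is O(log n), and g(n) = 4ⁿ is O(4ⁿ).
Since O(log n) grows strictly slower than O(4ⁿ), f(n) = o(g(n)) is true.
This means lim(n→∞) f(n)/g(n) = 0.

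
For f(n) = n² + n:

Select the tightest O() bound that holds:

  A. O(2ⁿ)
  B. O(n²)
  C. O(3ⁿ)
B

f(n) = n² + n is O(n²).
All listed options are valid Big-O bounds (upper bounds),
but O(n²) is the tightest (smallest valid bound).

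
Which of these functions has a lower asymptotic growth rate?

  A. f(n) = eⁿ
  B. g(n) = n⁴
B

f(n) = eⁿ is O(eⁿ), while g(n) = n⁴ is O(n⁴).
Since O(n⁴) grows slower than O(eⁿ), g(n) is dominated.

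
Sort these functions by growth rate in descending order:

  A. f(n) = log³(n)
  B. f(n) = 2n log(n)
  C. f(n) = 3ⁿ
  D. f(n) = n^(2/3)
C > B > D > A

Comparing growth rates:
C = 3ⁿ is O(3ⁿ)
B = 2n log(n) is O(n log n)
D = n^(2/3) is O(n^(2/3))
A = log³(n) is O(log³ n)

Therefore, the order from fastest to slowest is: C > B > D > A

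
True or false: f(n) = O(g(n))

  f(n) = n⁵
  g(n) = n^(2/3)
False

f(n) = n⁵ is O(n⁵), and g(n) = n^(2/3) is O(n^(2/3)).
Since O(n⁵) grows faster than O(n^(2/3)), f(n) = O(g(n)) is false.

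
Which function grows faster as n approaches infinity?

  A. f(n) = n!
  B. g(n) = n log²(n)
A

f(n) = n! is O(n!), while g(n) = n log²(n) is O(n log² n).
Since O(n!) grows faster than O(n log² n), f(n) dominates.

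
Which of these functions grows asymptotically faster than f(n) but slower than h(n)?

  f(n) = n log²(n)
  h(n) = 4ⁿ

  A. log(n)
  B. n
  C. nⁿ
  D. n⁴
D

We need g(n) with n log²(n) = o(g(n)) and g(n) = o(4ⁿ), i.e. O(n log² n) ≺ g ≺ O(4ⁿ).
Check each option:
  A. log(n) — O(log n) does not grow strictly faster than f(n)
  B. n — O(n) does not grow strictly faster than f(n)
  C. nⁿ — O(nⁿ) does not grow strictly slower than h(n)
  D. n⁴ — O(n⁴) is strictly between O(n log² n) and O(4ⁿ) ✓

Only option D (n⁴) lies strictly between.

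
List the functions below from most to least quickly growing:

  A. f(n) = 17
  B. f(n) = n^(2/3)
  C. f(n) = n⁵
C > B > A

Comparing growth rates:
C = n⁵ is O(n⁵)
B = n^(2/3) is O(n^(2/3))
A = 17 is O(1)

Therefore, the order from fastest to slowest is: C > B > A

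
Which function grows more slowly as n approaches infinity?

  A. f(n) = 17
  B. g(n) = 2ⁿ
A

f(n) = 17 is O(1), while g(n) = 2ⁿ is O(2ⁿ).
Since O(1) grows slower than O(2ⁿ), f(n) is dominated.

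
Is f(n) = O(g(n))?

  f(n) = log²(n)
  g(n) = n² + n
True

f(n) = log²(n) is O(log² n), and g(n) = n² + n is O(n²).
Since O(log² n) ⊆ O(n²) (f grows no faster than g), f(n) = O(g(n)) is true.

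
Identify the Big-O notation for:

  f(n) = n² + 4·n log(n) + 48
O(n²)

The dominant term in n² + 4·n log(n) + 48 is n², which is Θ(n²).
Lower-order terms (4·n log(n), 48) are asymptotically negligible.
Constants are absorbed, so the tightest bound is O(n²).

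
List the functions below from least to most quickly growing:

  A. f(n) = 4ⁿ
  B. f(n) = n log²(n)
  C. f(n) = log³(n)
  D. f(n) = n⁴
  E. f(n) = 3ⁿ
C < B < D < E < A

Comparing growth rates:
C = log³(n) is O(log³ n)
B = n log²(n) is O(n log² n)
D = n⁴ is O(n⁴)
E = 3ⁿ is O(3ⁿ)
A = 4ⁿ is O(4ⁿ)

Therefore, the order from slowest to fastest is: C < B < D < E < A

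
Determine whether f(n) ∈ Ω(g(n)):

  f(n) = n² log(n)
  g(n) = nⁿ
False

f(n) = n² log(n) is O(n² log n), and g(n) = nⁿ is O(nⁿ).
Since O(n² log n) grows slower than O(nⁿ), f(n) = Ω(g(n)) is false.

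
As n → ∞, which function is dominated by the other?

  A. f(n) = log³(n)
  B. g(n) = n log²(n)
A

f(n) = log³(n) is O(log³ n), while g(n) = n log²(n) is O(n log² n).
Since O(log³ n) grows slower than O(n log² n), f(n) is dominated.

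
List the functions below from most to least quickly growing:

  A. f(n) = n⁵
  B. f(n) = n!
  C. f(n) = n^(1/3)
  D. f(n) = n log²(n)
B > A > D > C

Comparing growth rates:
B = n! is O(n!)
A = n⁵ is O(n⁵)
D = n log²(n) is O(n log² n)
C = n^(1/3) is O(n^(1/3))

Therefore, the order from fastest to slowest is: B > A > D > C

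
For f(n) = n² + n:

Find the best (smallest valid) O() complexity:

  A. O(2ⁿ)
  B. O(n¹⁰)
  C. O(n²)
C

f(n) = n² + n is O(n²).
All listed options are valid Big-O bounds (upper bounds),
but O(n²) is the tightest (smallest valid bound).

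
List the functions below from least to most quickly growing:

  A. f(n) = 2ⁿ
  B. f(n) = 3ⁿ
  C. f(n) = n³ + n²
C < A < B

Comparing growth rates:
C = n³ + n² is O(n³)
A = 2ⁿ is O(2ⁿ)
B = 3ⁿ is O(3ⁿ)

Therefore, the order from slowest to fastest is: C < A < B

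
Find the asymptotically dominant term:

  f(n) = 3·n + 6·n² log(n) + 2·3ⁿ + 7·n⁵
2·3ⁿ

Looking at each term:
  - 3·n is O(n)
  - 6·n² log(n) is O(n² log n)
  - 2·3ⁿ is O(3ⁿ)
  - 7·n⁵ is O(n⁵)

The term 2·3ⁿ (O(3ⁿ)) grows fastest and dominates all others.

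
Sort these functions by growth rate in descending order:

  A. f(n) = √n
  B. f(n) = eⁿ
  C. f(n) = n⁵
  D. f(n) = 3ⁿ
D > B > C > A

Comparing growth rates:
D = 3ⁿ is O(3ⁿ)
B = eⁿ is O(eⁿ)
C = n⁵ is O(n⁵)
A = √n is O(√n)

Therefore, the order from fastest to slowest is: D > B > C > A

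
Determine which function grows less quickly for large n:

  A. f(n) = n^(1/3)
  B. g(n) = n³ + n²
A

f(n) = n^(1/3) is O(n^(1/3)), while g(n) = n³ + n² is O(n³).
Since O(n^(1/3)) grows slower than O(n³), f(n) is dominated.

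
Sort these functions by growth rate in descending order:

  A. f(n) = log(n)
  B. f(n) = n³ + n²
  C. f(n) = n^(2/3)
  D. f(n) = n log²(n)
B > D > C > A

Comparing growth rates:
B = n³ + n² is O(n³)
D = n log²(n) is O(n log² n)
C = n^(2/3) is O(n^(2/3))
A = log(n) is O(log n)

Therefore, the order from fastest to slowest is: B > D > C > A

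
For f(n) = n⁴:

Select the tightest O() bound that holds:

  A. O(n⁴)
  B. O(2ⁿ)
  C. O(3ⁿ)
A

f(n) = n⁴ is O(n⁴).
All listed options are valid Big-O bounds (upper bounds),
but O(n⁴) is the tightest (smallest valid bound).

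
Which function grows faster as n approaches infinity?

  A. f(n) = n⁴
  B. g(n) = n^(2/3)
A

f(n) = n⁴ is O(n⁴), while g(n) = n^(2/3) is O(n^(2/3)).
Since O(n⁴) grows faster than O(n^(2/3)), f(n) dominates.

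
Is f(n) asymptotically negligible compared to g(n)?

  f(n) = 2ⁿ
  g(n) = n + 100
False

f(n) = 2ⁿ is O(2ⁿ), and g(n) = n + 100 is O(n).
Since O(2ⁿ) grows faster than or equal to O(n), f(n) = o(g(n)) is false.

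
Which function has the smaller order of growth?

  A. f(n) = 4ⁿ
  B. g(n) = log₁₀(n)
B

f(n) = 4ⁿ is O(4ⁿ), while g(n) = log₁₀(n) is O(log n).
Since O(log n) grows slower than O(4ⁿ), g(n) is dominated.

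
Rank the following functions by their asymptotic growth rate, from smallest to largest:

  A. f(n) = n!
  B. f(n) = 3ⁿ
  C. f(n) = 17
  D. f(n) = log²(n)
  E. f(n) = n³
C < D < E < B < A

Comparing growth rates:
C = 17 is O(1)
D = log²(n) is O(log² n)
E = n³ is O(n³)
B = 3ⁿ is O(3ⁿ)
A = n! is O(n!)

Therefore, the order from slowest to fastest is: C < D < E < B < A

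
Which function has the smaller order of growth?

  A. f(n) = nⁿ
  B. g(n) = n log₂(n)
B

f(n) = nⁿ is O(nⁿ), while g(n) = n log₂(n) is O(n log n).
Since O(n log n) grows slower than O(nⁿ), g(n) is dominated.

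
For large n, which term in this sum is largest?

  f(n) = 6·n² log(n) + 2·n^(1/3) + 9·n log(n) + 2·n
6·n² log(n)

Looking at each term:
  - 6·n² log(n) is O(n² log n)
  - 2·n^(1/3) is O(n^(1/3))
  - 9·n log(n) is O(n log n)
  - 2·n is O(n)

The term 6·n² log(n) (O(n² log n)) grows fastest and dominates all others.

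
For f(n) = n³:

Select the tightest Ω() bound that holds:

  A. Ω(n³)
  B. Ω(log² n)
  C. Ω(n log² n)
A

f(n) = n³ is Ω(n³).
All listed options are valid Big-Ω bounds (lower bounds),
but Ω(n³) is the tightest (largest valid bound).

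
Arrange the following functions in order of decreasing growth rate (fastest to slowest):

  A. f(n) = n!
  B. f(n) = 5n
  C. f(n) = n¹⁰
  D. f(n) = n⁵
A > C > D > B

Comparing growth rates:
A = n! is O(n!)
C = n¹⁰ is O(n¹⁰)
D = n⁵ is O(n⁵)
B = 5n is O(n)

Therefore, the order from fastest to slowest is: A > C > D > B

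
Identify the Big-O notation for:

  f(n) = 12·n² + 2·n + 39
O(n²)

The dominant term in 12·n² + 2·n + 39 is 12·n², which is Θ(n²).
Lower-order terms (2·n, 39) are asymptotically negligible.
Constants are absorbed, so the tightest bound is O(n²).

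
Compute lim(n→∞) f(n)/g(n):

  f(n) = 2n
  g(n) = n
2

Since 2n and n have the same growth rate (O(n)),
the ratio converges to a constant: 2.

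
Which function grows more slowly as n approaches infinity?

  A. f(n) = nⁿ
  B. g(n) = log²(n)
B

f(n) = nⁿ is O(nⁿ), while g(n) = log²(n) is O(log² n).
Since O(log² n) grows slower than O(nⁿ), g(n) is dominated.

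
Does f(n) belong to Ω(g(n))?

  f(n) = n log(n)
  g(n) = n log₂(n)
True

f(n) = n log(n) and g(n) = n log₂(n) are both O(n log n).
Big-Ω permits equal growth rates (f ≥ c·g for some c > 0), so f(n) = Ω(g(n)) is true.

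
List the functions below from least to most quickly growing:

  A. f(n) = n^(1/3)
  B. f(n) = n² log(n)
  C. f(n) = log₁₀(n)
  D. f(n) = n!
C < A < B < D

Comparing growth rates:
C = log₁₀(n) is O(log n)
A = n^(1/3) is O(n^(1/3))
B = n² log(n) is O(n² log n)
D = n! is O(n!)

Therefore, the order from slowest to fastest is: C < A < B < D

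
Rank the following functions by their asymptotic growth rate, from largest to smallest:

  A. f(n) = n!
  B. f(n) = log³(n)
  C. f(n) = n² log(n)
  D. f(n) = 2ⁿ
A > D > C > B

Comparing growth rates:
A = n! is O(n!)
D = 2ⁿ is O(2ⁿ)
C = n² log(n) is O(n² log n)
B = log³(n) is O(log³ n)

Therefore, the order from fastest to slowest is: A > D > C > B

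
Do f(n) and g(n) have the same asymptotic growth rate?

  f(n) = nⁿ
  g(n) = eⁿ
False

f(n) = nⁿ is O(nⁿ), and g(n) = eⁿ is O(eⁿ).
Since they have different growth rates, f(n) = Θ(g(n)) is false.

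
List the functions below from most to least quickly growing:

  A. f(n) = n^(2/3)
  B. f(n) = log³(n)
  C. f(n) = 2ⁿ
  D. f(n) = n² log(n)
C > D > A > B

Comparing growth rates:
C = 2ⁿ is O(2ⁿ)
D = n² log(n) is O(n² log n)
A = n^(2/3) is O(n^(2/3))
B = log³(n) is O(log³ n)

Therefore, the order from fastest to slowest is: C > D > A > B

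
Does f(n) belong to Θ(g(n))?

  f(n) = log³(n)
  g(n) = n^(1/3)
False

f(n) = log³(n) is O(log³ n), and g(n) = n^(1/3) is O(n^(1/3)).
Since they have different growth rates, f(n) = Θ(g(n)) is false.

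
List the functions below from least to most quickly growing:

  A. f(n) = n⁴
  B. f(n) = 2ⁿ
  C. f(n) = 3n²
C < A < B

Comparing growth rates:
C = 3n² is O(n²)
A = n⁴ is O(n⁴)
B = 2ⁿ is O(2ⁿ)

Therefore, the order from slowest to fastest is: C < A < B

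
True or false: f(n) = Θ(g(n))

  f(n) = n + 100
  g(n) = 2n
True

f(n) = n + 100 and g(n) = 2n are both O(n).
Since they have the same asymptotic growth rate, f(n) = Θ(g(n)) is true.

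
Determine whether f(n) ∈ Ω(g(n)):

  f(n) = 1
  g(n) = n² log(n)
False

f(n) = 1 is O(1), and g(n) = n² log(n) is O(n² log n).
Since O(1) grows slower than O(n² log n), f(n) = Ω(g(n)) is false.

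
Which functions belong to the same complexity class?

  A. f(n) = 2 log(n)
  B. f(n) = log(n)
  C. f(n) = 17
A and B

Examining each function:
  A. 2 log(n) is O(log n)
  B. log(n) is O(log n)
  C. 17 is O(1)

Functions A and B both have the same complexity class.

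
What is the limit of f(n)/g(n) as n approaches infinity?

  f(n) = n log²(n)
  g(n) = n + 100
∞

Since n log²(n) (O(n log² n)) grows faster than n + 100 (O(n)),
the ratio f(n)/g(n) → ∞ as n → ∞.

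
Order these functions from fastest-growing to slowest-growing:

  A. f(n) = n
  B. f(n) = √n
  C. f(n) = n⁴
C > A > B

Comparing growth rates:
C = n⁴ is O(n⁴)
A = n is O(n)
B = √n is O(√n)

Therefore, the order from fastest to slowest is: C > A > B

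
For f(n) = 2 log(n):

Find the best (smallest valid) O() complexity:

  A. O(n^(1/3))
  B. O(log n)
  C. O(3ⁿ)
B

f(n) = 2 log(n) is O(log n).
All listed options are valid Big-O bounds (upper bounds),
but O(log n) is the tightest (smallest valid bound).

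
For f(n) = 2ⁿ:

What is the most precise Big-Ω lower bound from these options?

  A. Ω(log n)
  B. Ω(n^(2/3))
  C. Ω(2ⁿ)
C

f(n) = 2ⁿ is Ω(2ⁿ).
All listed options are valid Big-Ω bounds (lower bounds),
but Ω(2ⁿ) is the tightest (largest valid bound).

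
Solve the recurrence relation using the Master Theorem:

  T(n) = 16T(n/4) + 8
Θ(n²)

Master Theorem: a = 16, b = 4, f(n) = 8.
Compute the critical exponent d = log₄(16) = 2.
Compare f(n) = Θ(1) against n^d:
  k = 0 < d = 2, so f(n) = O(n^(d-ε)) — Case 1.
  The recursion cost dominates: T(n) = Θ(n^d) = Θ(n²).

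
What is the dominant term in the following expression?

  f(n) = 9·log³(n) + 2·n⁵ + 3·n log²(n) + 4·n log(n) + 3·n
2·n⁵

Looking at each term:
  - 9·log³(n) is O(log³ n)
  - 2·n⁵ is O(n⁵)
  - 3·n log²(n) is O(n log² n)
  - 4·n log(n) is O(n log n)
  - 3·n is O(n)

The term 2·n⁵ (O(n⁵)) grows fastest and dominates all others.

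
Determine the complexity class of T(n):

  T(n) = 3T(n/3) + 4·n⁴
Θ(n⁴)

Master Theorem: a = 3, b = 3, f(n) = 4·n⁴.
Compute the critical exponent d = log₃(3) = 1.
Compare f(n) = Θ(n⁴) against n^d:
  k = 4 > d = 1, so f(n) = Ω(n^(d+ε)) — Case 3.
  Regularity: a·(n/b)^4/n^4 = a/b^4 = 3/81 < 1 ✓.
  The top-level work dominates: T(n) = Θ(f(n)) = Θ(n⁴).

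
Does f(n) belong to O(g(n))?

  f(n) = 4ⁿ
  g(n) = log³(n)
False

f(n) = 4ⁿ is O(4ⁿ), and g(n) = log³(n) is O(log³ n).
Since O(4ⁿ) grows faster than O(log³ n), f(n) = O(g(n)) is false.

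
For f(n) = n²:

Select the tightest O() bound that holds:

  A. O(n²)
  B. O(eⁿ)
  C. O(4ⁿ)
A

f(n) = n² is O(n²).
All listed options are valid Big-O bounds (upper bounds),
but O(n²) is the tightest (smallest valid bound).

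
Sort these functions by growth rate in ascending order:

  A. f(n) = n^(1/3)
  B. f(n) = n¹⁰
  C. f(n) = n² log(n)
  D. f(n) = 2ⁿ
A < C < B < D

Comparing growth rates:
A = n^(1/3) is O(n^(1/3))
C = n² log(n) is O(n² log n)
B = n¹⁰ is O(n¹⁰)
D = 2ⁿ is O(2ⁿ)

Therefore, the order from slowest to fastest is: A < C < B < D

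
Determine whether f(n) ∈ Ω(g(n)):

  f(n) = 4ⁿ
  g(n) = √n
True

f(n) = 4ⁿ is O(4ⁿ), and g(n) = √n is O(√n).
Since O(4ⁿ) grows at least as fast as O(√n), f(n) = Ω(g(n)) is true.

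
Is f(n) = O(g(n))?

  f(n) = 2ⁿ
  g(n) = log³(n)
False

f(n) = 2ⁿ is O(2ⁿ), and g(n) = log³(n) is O(log³ n).
Since O(2ⁿ) grows faster than O(log³ n), f(n) = O(g(n)) is false.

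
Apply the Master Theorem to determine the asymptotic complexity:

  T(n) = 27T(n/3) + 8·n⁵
Θ(n⁵)

Master Theorem: a = 27, b = 3, f(n) = 8·n⁵.
Compute the critical exponent d = log₃(27) = 3.
Compare f(n) = Θ(n⁵) against n^d:
  k = 5 > d = 3, so f(n) = Ω(n^(d+ε)) — Case 3.
  Regularity: a·(n/b)^5/n^5 = a/b^5 = 27/243 < 1 ✓.
  The top-level work dominates: T(n) = Θ(f(n)) = Θ(n⁵).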